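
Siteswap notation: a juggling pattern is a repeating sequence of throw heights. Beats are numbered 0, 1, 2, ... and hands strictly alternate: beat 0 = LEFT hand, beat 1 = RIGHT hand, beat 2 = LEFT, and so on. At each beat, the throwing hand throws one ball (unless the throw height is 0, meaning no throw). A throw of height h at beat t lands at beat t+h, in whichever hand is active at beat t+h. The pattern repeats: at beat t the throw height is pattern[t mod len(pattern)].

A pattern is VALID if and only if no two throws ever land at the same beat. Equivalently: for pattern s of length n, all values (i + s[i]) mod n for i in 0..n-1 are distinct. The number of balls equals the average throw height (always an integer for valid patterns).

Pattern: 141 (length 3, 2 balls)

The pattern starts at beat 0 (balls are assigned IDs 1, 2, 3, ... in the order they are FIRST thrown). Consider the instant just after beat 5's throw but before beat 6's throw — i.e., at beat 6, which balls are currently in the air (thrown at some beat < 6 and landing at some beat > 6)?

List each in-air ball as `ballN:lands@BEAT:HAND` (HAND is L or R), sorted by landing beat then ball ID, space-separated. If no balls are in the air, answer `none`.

Beat 0 (L): throw ball1 h=1 -> lands@1:R; in-air after throw: [b1@1:R]
Beat 1 (R): throw ball1 h=4 -> lands@5:R; in-air after throw: [b1@5:R]
Beat 2 (L): throw ball2 h=1 -> lands@3:R; in-air after throw: [b2@3:R b1@5:R]
Beat 3 (R): throw ball2 h=1 -> lands@4:L; in-air after throw: [b2@4:L b1@5:R]
Beat 4 (L): throw ball2 h=4 -> lands@8:L; in-air after throw: [b1@5:R b2@8:L]
Beat 5 (R): throw ball1 h=1 -> lands@6:L; in-air after throw: [b1@6:L b2@8:L]
Beat 6 (L): throw ball1 h=1 -> lands@7:R; in-air after throw: [b1@7:R b2@8:L]

Answer: ball2:lands@8:L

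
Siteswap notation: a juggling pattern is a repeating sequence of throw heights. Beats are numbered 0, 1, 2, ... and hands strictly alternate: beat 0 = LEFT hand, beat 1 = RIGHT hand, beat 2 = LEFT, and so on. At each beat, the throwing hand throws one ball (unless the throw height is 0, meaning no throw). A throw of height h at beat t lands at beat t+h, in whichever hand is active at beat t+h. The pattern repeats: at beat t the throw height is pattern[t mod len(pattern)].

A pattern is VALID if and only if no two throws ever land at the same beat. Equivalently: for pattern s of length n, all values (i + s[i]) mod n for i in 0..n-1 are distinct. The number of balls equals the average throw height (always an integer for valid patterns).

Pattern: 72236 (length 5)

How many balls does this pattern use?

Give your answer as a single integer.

Pattern = [7, 2, 2, 3, 6], length n = 5
  position 0: throw height = 7, running sum = 7
  position 1: throw height = 2, running sum = 9
  position 2: throw height = 2, running sum = 11
  position 3: throw height = 3, running sum = 14
  position 4: throw height = 6, running sum = 20
Total sum = 20; balls = sum / n = 20 / 5 = 4

Answer: 4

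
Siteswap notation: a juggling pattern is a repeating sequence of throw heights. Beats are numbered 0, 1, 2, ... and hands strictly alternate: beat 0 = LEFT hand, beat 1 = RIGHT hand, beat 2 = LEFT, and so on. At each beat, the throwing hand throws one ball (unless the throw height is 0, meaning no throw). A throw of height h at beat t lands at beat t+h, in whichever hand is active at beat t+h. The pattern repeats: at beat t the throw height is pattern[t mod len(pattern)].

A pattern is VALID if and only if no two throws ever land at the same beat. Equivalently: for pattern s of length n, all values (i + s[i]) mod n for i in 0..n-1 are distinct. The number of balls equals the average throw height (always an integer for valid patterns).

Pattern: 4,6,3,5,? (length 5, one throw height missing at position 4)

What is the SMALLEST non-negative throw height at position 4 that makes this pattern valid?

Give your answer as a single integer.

i=0: (0 + 4) mod 5 = 4
i=1: (1 + 6) mod 5 = 2
i=2: (2 + 3) mod 5 = 0
i=3: (3 + 5) mod 5 = 3
i=4: s[i]=? (unknown)
Known residues: [0, 2, 3, 4]; need a permutation of 0..4, so missing residue r = 1
Need (4 + s) mod 5 = 1; smallest s = (1 - 4) mod 5 = 2

Answer: 2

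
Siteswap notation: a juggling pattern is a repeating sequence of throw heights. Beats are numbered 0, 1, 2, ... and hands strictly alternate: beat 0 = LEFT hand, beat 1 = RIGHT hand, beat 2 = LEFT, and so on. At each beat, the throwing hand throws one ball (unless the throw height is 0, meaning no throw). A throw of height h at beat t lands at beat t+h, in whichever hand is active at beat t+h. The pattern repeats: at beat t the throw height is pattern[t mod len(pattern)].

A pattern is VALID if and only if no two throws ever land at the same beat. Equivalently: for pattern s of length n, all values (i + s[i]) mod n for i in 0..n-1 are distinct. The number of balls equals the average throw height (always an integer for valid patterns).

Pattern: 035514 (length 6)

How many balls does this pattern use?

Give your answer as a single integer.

Answer: 3

Derivation:
Pattern = [0, 3, 5, 5, 1, 4], length n = 6
  position 0: throw height = 0, running sum = 0
  position 1: throw height = 3, running sum = 3
  position 2: throw height = 5, running sum = 8
  position 3: throw height = 5, running sum = 13
  position 4: throw height = 1, running sum = 14
  position 5: throw height = 4, running sum = 18
Total sum = 18; balls = sum / n = 18 / 6 = 3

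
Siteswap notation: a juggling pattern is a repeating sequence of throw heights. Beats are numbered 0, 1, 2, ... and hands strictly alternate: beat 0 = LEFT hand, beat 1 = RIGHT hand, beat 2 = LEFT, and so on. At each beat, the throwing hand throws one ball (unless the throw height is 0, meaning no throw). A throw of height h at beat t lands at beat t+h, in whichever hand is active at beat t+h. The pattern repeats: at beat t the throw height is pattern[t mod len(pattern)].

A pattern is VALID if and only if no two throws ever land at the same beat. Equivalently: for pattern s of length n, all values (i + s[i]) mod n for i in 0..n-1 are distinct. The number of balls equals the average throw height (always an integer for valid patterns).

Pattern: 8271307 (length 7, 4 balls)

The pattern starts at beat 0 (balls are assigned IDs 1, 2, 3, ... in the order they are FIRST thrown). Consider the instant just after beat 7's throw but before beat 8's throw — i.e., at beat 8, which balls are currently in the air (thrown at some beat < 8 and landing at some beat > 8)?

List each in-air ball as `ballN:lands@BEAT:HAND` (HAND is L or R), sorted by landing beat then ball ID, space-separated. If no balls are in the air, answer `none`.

Beat 0 (L): throw ball1 h=8 -> lands@8:L; in-air after throw: [b1@8:L]
Beat 1 (R): throw ball2 h=2 -> lands@3:R; in-air after throw: [b2@3:R b1@8:L]
Beat 2 (L): throw ball3 h=7 -> lands@9:R; in-air after throw: [b2@3:R b1@8:L b3@9:R]
Beat 3 (R): throw ball2 h=1 -> lands@4:L; in-air after throw: [b2@4:L b1@8:L b3@9:R]
Beat 4 (L): throw ball2 h=3 -> lands@7:R; in-air after throw: [b2@7:R b1@8:L b3@9:R]
Beat 6 (L): throw ball4 h=7 -> lands@13:R; in-air after throw: [b2@7:R b1@8:L b3@9:R b4@13:R]
Beat 7 (R): throw ball2 h=8 -> lands@15:R; in-air after throw: [b1@8:L b3@9:R b4@13:R b2@15:R]
Beat 8 (L): throw ball1 h=2 -> lands@10:L; in-air after throw: [b3@9:R b1@10:L b4@13:R b2@15:R]

Answer: ball3:lands@9:R ball4:lands@13:R ball2:lands@15:R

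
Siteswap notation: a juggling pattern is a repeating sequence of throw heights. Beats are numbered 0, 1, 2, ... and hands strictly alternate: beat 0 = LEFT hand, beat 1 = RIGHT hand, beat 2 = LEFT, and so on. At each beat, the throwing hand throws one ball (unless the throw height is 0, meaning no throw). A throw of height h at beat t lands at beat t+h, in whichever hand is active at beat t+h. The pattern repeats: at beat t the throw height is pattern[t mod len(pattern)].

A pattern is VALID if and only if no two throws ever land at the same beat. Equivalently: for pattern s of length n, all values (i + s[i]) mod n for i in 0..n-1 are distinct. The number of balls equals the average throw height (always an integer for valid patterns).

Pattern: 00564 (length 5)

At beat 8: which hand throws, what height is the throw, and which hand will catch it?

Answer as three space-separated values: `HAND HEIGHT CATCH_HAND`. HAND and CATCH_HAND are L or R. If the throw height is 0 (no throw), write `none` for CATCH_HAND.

Beat 8: 8 mod 2 = 0, so hand = L
Throw height = pattern[8 mod 5] = pattern[3] = 6
Lands at beat 8+6=14, 14 mod 2 = 0, so catch hand = L

Answer: L 6 L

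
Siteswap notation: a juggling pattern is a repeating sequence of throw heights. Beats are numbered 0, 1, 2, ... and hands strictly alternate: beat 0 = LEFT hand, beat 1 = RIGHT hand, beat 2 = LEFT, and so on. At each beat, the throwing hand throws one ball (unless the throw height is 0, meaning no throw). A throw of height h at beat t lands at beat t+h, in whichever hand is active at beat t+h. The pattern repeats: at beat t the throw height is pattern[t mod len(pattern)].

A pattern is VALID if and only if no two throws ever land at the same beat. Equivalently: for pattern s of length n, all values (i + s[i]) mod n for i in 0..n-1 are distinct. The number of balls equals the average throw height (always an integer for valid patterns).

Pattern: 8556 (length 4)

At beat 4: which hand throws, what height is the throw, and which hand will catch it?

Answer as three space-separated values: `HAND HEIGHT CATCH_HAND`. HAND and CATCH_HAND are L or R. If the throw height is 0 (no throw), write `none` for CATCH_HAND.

Beat 4: 4 mod 2 = 0, so hand = L
Throw height = pattern[4 mod 4] = pattern[0] = 8
Lands at beat 4+8=12, 12 mod 2 = 0, so catch hand = L

Answer: L 8 L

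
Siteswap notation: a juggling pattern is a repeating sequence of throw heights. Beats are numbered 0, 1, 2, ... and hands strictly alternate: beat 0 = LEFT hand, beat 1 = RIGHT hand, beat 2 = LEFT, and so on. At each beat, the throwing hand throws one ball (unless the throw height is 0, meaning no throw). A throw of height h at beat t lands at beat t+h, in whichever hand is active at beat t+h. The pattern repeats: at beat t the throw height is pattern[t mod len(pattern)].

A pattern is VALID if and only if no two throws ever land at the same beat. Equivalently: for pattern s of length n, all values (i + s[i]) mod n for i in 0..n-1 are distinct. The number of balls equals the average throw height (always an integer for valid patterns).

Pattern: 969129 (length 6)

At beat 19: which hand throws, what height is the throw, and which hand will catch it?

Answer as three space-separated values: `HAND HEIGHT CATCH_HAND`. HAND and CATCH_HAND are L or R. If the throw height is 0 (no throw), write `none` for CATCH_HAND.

Beat 19: 19 mod 2 = 1, so hand = R
Throw height = pattern[19 mod 6] = pattern[1] = 6
Lands at beat 19+6=25, 25 mod 2 = 1, so catch hand = R

Answer: R 6 R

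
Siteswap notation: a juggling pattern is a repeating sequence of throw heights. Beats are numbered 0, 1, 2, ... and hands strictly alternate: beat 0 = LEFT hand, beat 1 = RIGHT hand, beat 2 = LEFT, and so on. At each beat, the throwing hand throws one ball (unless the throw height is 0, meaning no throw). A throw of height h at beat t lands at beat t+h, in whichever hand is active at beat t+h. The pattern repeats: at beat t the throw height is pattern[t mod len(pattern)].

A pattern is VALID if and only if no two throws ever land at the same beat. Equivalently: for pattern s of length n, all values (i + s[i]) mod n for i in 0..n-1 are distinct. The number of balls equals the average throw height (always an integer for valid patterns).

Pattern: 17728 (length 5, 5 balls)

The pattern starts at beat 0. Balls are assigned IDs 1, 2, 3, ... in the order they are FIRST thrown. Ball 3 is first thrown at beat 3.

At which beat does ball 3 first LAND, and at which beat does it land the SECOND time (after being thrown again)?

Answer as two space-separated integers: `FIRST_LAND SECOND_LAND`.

Beat 0 (L): throw ball1 h=1 -> lands@1:R; in-air after throw: [b1@1:R]
Beat 1 (R): throw ball1 h=7 -> lands@8:L; in-air after throw: [b1@8:L]
Beat 2 (L): throw ball2 h=7 -> lands@9:R; in-air after throw: [b1@8:L b2@9:R]
Beat 3 (R): throw ball3 h=2 -> lands@5:R; in-air after throw: [b3@5:R b1@8:L b2@9:R]
Beat 4 (L): throw ball4 h=8 -> lands@12:L; in-air after throw: [b3@5:R b1@8:L b2@9:R b4@12:L]
Beat 5 (R): throw ball3 h=1 -> lands@6:L; in-air after throw: [b3@6:L b1@8:L b2@9:R b4@12:L]
Beat 6 (L): throw ball3 h=7 -> lands@13:R; in-air after throw: [b1@8:L b2@9:R b4@12:L b3@13:R]
Ball 3: thrown@3 h=2 -> first land @5; rethrown@5 h=1 -> second land @6

Answer: 5 6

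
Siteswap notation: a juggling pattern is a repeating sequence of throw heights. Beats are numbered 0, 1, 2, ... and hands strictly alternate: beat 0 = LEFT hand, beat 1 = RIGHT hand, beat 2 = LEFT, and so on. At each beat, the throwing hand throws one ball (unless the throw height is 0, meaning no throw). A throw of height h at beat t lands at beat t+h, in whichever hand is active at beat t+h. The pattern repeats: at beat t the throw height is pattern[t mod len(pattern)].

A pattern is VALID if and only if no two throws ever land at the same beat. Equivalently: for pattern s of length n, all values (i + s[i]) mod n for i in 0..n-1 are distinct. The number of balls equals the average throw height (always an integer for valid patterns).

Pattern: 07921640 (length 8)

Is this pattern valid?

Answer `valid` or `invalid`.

i=0: (i + s[i]) mod n = (0 + 0) mod 8 = 0
i=1: (i + s[i]) mod n = (1 + 7) mod 8 = 0
i=2: (i + s[i]) mod n = (2 + 9) mod 8 = 3
i=3: (i + s[i]) mod n = (3 + 2) mod 8 = 5
i=4: (i + s[i]) mod n = (4 + 1) mod 8 = 5
i=5: (i + s[i]) mod n = (5 + 6) mod 8 = 3
i=6: (i + s[i]) mod n = (6 + 4) mod 8 = 2
i=7: (i + s[i]) mod n = (7 + 0) mod 8 = 7
Residues: [0, 0, 3, 5, 5, 3, 2, 7], distinct: False

Answer: invalid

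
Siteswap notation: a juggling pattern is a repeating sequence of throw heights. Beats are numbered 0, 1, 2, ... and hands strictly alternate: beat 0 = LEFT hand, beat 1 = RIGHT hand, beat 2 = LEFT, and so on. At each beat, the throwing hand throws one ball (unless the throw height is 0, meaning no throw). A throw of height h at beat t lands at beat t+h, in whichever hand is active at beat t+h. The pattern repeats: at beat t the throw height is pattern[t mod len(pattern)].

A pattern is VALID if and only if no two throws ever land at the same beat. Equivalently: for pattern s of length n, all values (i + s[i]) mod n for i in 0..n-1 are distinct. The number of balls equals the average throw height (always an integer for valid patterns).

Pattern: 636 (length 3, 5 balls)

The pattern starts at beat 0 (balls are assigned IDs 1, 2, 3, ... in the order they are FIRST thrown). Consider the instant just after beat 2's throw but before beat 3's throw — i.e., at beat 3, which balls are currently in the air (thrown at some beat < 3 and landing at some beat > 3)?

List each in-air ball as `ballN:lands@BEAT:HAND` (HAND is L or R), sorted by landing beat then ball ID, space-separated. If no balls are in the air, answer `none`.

Beat 0 (L): throw ball1 h=6 -> lands@6:L; in-air after throw: [b1@6:L]
Beat 1 (R): throw ball2 h=3 -> lands@4:L; in-air after throw: [b2@4:L b1@6:L]
Beat 2 (L): throw ball3 h=6 -> lands@8:L; in-air after throw: [b2@4:L b1@6:L b3@8:L]
Beat 3 (R): throw ball4 h=6 -> lands@9:R; in-air after throw: [b2@4:L b1@6:L b3@8:L b4@9:R]

Answer: ball2:lands@4:L ball1:lands@6:L ball3:lands@8:L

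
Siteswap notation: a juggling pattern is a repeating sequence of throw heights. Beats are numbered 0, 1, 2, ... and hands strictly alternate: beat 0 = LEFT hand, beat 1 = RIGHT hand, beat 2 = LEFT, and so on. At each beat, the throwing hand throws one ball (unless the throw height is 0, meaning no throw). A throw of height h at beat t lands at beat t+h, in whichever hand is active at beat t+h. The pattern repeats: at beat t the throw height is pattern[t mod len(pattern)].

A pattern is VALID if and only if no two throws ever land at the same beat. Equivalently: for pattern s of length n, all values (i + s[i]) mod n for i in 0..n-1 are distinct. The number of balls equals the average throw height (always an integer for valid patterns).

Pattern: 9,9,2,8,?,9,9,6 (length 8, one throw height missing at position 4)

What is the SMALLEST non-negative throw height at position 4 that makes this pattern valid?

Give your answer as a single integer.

i=0: (0 + 9) mod 8 = 1
i=1: (1 + 9) mod 8 = 2
i=2: (2 + 2) mod 8 = 4
i=3: (3 + 8) mod 8 = 3
i=4: s[i]=? (unknown)
i=5: (5 + 9) mod 8 = 6
i=6: (6 + 9) mod 8 = 7
i=7: (7 + 6) mod 8 = 5
Known residues: [1, 2, 3, 4, 5, 6, 7]; need a permutation of 0..7, so missing residue r = 0
Need (4 + s) mod 8 = 0; smallest s = (0 - 4) mod 8 = 4

Answer: 4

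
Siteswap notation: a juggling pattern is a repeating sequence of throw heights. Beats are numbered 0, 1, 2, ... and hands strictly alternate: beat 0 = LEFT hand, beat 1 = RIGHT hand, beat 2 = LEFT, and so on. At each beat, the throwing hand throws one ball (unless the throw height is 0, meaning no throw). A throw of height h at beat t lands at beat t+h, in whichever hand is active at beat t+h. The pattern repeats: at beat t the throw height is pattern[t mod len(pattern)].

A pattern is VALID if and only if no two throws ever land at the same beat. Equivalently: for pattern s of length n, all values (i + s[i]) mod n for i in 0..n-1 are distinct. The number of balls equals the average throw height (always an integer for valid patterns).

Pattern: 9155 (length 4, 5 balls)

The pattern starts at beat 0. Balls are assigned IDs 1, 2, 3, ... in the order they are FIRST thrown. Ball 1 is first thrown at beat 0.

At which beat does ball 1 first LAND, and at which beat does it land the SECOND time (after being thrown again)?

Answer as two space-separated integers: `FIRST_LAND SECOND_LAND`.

Answer: 9 10

Derivation:
Beat 0 (L): throw ball1 h=9 -> lands@9:R; in-air after throw: [b1@9:R]
Beat 1 (R): throw ball2 h=1 -> lands@2:L; in-air after throw: [b2@2:L b1@9:R]
Beat 2 (L): throw ball2 h=5 -> lands@7:R; in-air after throw: [b2@7:R b1@9:R]
Beat 3 (R): throw ball3 h=5 -> lands@8:L; in-air after throw: [b2@7:R b3@8:L b1@9:R]
Beat 4 (L): throw ball4 h=9 -> lands@13:R; in-air after throw: [b2@7:R b3@8:L b1@9:R b4@13:R]
Beat 5 (R): throw ball5 h=1 -> lands@6:L; in-air after throw: [b5@6:L b2@7:R b3@8:L b1@9:R b4@13:R]
Beat 6 (L): throw ball5 h=5 -> lands@11:R; in-air after throw: [b2@7:R b3@8:L b1@9:R b5@11:R b4@13:R]
Beat 7 (R): throw ball2 h=5 -> lands@12:L; in-air after throw: [b3@8:L b1@9:R b5@11:R b2@12:L b4@13:R]
Beat 8 (L): throw ball3 h=9 -> lands@17:R; in-air after throw: [b1@9:R b5@11:R b2@12:L b4@13:R b3@17:R]
Beat 9 (R): throw ball1 h=1 -> lands@10:L; in-air after throw: [b1@10:L b5@11:R b2@12:L b4@13:R b3@17:R]
Beat 10 (L): throw ball1 h=5 -> lands@15:R; in-air after throw: [b5@11:R b2@12:L b4@13:R b1@15:R b3@17:R]
Ball 1: thrown@0 h=9 -> first land @9; rethrown@9 h=1 -> second land @10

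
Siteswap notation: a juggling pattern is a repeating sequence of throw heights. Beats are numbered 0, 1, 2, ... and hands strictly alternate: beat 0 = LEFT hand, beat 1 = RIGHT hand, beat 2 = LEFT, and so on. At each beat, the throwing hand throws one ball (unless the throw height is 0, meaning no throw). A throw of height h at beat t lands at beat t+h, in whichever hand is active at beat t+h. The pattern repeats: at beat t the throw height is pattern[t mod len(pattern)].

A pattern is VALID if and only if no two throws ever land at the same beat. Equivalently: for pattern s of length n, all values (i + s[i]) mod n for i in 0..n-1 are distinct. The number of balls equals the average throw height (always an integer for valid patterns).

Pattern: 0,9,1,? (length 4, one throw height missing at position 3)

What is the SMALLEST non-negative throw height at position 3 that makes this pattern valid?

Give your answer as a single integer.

i=0: (0 + 0) mod 4 = 0
i=1: (1 + 9) mod 4 = 2
i=2: (2 + 1) mod 4 = 3
i=3: s[i]=? (unknown)
Known residues: [0, 2, 3]; need a permutation of 0..3, so missing residue r = 1
Need (3 + s) mod 4 = 1; smallest s = (1 - 3) mod 4 = 2

Answer: 2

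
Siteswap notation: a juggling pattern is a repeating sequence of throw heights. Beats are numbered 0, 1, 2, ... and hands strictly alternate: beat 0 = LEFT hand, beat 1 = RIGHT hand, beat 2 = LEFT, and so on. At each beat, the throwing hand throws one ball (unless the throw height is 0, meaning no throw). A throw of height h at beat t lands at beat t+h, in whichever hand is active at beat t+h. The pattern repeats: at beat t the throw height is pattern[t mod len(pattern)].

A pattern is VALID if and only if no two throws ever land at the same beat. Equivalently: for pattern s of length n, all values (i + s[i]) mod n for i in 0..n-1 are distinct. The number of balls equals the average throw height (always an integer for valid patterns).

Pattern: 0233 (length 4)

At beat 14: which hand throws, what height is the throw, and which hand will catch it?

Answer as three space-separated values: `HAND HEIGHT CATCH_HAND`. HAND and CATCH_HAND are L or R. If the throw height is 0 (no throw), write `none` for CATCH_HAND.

Beat 14: 14 mod 2 = 0, so hand = L
Throw height = pattern[14 mod 4] = pattern[2] = 3
Lands at beat 14+3=17, 17 mod 2 = 1, so catch hand = R

Answer: L 3 R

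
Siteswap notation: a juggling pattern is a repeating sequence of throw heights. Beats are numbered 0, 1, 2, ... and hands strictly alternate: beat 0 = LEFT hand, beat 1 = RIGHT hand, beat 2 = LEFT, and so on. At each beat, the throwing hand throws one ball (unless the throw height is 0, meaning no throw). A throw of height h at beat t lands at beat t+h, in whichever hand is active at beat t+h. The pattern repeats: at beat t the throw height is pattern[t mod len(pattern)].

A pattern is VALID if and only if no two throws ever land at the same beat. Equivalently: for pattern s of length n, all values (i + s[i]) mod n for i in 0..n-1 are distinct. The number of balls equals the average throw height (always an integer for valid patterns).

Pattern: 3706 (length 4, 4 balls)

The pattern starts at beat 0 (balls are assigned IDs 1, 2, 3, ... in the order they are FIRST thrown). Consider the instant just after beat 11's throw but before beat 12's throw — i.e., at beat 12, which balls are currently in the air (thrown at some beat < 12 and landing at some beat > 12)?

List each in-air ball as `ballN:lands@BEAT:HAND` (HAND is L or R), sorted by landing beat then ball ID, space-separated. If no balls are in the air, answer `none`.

Beat 0 (L): throw ball1 h=3 -> lands@3:R; in-air after throw: [b1@3:R]
Beat 1 (R): throw ball2 h=7 -> lands@8:L; in-air after throw: [b1@3:R b2@8:L]
Beat 3 (R): throw ball1 h=6 -> lands@9:R; in-air after throw: [b2@8:L b1@9:R]
Beat 4 (L): throw ball3 h=3 -> lands@7:R; in-air after throw: [b3@7:R b2@8:L b1@9:R]
Beat 5 (R): throw ball4 h=7 -> lands@12:L; in-air after throw: [b3@7:R b2@8:L b1@9:R b4@12:L]
Beat 7 (R): throw ball3 h=6 -> lands@13:R; in-air after throw: [b2@8:L b1@9:R b4@12:L b3@13:R]
Beat 8 (L): throw ball2 h=3 -> lands@11:R; in-air after throw: [b1@9:R b2@11:R b4@12:L b3@13:R]
Beat 9 (R): throw ball1 h=7 -> lands@16:L; in-air after throw: [b2@11:R b4@12:L b3@13:R b1@16:L]
Beat 11 (R): throw ball2 h=6 -> lands@17:R; in-air after throw: [b4@12:L b3@13:R b1@16:L b2@17:R]
Beat 12 (L): throw ball4 h=3 -> lands@15:R; in-air after throw: [b3@13:R b4@15:R b1@16:L b2@17:R]

Answer: ball3:lands@13:R ball1:lands@16:L ball2:lands@17:R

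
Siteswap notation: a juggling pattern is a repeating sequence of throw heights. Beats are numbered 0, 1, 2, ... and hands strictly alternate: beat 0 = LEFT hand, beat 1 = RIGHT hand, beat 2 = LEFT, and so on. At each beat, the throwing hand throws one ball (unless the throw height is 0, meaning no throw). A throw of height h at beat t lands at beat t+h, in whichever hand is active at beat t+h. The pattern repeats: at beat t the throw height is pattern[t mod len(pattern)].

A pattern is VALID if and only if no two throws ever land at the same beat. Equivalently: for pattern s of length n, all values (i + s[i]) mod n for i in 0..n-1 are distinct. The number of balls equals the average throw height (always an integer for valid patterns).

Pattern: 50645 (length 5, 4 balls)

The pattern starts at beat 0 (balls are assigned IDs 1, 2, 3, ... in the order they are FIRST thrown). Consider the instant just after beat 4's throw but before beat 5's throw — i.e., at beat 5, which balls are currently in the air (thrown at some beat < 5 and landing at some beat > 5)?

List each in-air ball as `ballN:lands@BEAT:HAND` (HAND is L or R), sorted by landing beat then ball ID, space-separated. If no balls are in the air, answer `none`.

Answer: ball3:lands@7:R ball2:lands@8:L ball4:lands@9:R

Derivation:
Beat 0 (L): throw ball1 h=5 -> lands@5:R; in-air after throw: [b1@5:R]
Beat 2 (L): throw ball2 h=6 -> lands@8:L; in-air after throw: [b1@5:R b2@8:L]
Beat 3 (R): throw ball3 h=4 -> lands@7:R; in-air after throw: [b1@5:R b3@7:R b2@8:L]
Beat 4 (L): throw ball4 h=5 -> lands@9:R; in-air after throw: [b1@5:R b3@7:R b2@8:L b4@9:R]
Beat 5 (R): throw ball1 h=5 -> lands@10:L; in-air after throw: [b3@7:R b2@8:L b4@9:R b1@10:L]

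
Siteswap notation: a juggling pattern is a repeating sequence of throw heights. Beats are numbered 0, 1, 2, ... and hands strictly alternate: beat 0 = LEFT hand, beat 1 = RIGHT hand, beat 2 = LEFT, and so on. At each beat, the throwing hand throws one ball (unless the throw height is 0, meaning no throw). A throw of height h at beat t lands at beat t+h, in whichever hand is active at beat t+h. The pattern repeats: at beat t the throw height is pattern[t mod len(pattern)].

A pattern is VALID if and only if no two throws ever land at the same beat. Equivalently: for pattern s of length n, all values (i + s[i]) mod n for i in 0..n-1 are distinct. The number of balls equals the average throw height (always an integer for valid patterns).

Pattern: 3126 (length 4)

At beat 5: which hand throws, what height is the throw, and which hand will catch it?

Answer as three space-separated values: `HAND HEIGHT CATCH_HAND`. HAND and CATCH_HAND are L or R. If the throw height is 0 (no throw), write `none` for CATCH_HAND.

Beat 5: 5 mod 2 = 1, so hand = R
Throw height = pattern[5 mod 4] = pattern[1] = 1
Lands at beat 5+1=6, 6 mod 2 = 0, so catch hand = L

Answer: R 1 L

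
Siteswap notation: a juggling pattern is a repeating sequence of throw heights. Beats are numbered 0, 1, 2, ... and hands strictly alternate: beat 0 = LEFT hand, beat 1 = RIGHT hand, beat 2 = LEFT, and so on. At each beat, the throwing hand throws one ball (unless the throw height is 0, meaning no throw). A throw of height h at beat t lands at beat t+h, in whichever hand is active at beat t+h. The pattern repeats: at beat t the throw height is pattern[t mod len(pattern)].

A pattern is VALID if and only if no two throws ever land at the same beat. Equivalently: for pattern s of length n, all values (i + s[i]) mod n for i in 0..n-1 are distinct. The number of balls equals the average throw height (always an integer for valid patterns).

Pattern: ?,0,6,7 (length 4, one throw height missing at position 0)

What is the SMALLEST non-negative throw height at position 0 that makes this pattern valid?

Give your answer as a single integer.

i=0: s[i]=? (unknown)
i=1: (1 + 0) mod 4 = 1
i=2: (2 + 6) mod 4 = 0
i=3: (3 + 7) mod 4 = 2
Known residues: [0, 1, 2]; need a permutation of 0..3, so missing residue r = 3
Need (0 + s) mod 4 = 3; smallest s = (3 - 0) mod 4 = 3

Answer: 3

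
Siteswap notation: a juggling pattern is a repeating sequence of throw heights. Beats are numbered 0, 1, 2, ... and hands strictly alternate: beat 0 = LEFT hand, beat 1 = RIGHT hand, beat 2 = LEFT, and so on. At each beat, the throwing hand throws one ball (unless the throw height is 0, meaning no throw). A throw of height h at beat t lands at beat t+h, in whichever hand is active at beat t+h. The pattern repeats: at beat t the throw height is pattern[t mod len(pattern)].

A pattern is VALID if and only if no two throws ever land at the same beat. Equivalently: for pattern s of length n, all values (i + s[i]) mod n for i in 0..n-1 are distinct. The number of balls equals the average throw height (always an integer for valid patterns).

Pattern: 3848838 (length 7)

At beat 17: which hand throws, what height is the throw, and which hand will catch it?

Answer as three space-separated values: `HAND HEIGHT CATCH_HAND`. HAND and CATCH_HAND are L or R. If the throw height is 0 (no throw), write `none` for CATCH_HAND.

Beat 17: 17 mod 2 = 1, so hand = R
Throw height = pattern[17 mod 7] = pattern[3] = 8
Lands at beat 17+8=25, 25 mod 2 = 1, so catch hand = R

Answer: R 8 R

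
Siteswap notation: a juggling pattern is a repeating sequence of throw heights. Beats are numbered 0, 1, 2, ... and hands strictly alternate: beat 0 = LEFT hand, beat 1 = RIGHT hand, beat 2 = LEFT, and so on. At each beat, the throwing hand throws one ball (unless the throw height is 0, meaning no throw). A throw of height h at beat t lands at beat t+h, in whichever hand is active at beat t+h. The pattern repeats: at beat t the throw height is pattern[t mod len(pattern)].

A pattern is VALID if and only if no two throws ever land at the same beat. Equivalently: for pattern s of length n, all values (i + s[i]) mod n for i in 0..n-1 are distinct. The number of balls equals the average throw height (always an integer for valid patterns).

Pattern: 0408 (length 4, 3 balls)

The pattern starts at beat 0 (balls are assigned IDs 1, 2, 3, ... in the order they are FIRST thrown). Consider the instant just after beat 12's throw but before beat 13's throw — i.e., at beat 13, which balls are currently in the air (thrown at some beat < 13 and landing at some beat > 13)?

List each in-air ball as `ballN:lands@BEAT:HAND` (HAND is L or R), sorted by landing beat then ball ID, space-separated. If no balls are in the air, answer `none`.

Beat 1 (R): throw ball1 h=4 -> lands@5:R; in-air after throw: [b1@5:R]
Beat 3 (R): throw ball2 h=8 -> lands@11:R; in-air after throw: [b1@5:R b2@11:R]
Beat 5 (R): throw ball1 h=4 -> lands@9:R; in-air after throw: [b1@9:R b2@11:R]
Beat 7 (R): throw ball3 h=8 -> lands@15:R; in-air after throw: [b1@9:R b2@11:R b3@15:R]
Beat 9 (R): throw ball1 h=4 -> lands@13:R; in-air after throw: [b2@11:R b1@13:R b3@15:R]
Beat 11 (R): throw ball2 h=8 -> lands@19:R; in-air after throw: [b1@13:R b3@15:R b2@19:R]
Beat 13 (R): throw ball1 h=4 -> lands@17:R; in-air after throw: [b3@15:R b1@17:R b2@19:R]

Answer: ball3:lands@15:R ball2:lands@19:R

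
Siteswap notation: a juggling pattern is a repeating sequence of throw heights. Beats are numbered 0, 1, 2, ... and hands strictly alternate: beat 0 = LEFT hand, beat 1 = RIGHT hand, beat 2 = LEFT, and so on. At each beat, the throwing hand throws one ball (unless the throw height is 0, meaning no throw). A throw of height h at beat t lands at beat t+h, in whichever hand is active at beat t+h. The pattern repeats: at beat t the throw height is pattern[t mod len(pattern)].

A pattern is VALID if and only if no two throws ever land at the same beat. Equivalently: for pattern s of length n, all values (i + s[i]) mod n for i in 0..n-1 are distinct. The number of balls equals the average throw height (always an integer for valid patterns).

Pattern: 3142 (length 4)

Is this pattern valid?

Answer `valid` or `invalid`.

Answer: invalid

Derivation:
i=0: (i + s[i]) mod n = (0 + 3) mod 4 = 3
i=1: (i + s[i]) mod n = (1 + 1) mod 4 = 2
i=2: (i + s[i]) mod n = (2 + 4) mod 4 = 2
i=3: (i + s[i]) mod n = (3 + 2) mod 4 = 1
Residues: [3, 2, 2, 1], distinct: False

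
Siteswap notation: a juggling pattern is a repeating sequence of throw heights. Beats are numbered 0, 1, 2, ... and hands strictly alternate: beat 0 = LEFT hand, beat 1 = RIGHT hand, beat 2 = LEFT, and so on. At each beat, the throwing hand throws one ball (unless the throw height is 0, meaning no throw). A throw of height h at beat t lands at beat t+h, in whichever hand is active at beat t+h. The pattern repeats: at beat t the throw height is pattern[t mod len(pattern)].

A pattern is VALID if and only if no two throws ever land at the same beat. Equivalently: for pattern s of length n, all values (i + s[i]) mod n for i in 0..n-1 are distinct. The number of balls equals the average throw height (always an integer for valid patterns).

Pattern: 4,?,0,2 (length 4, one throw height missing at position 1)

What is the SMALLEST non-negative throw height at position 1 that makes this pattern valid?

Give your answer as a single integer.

i=0: (0 + 4) mod 4 = 0
i=1: s[i]=? (unknown)
i=2: (2 + 0) mod 4 = 2
i=3: (3 + 2) mod 4 = 1
Known residues: [0, 1, 2]; need a permutation of 0..3, so missing residue r = 3
Need (1 + s) mod 4 = 3; smallest s = (3 - 1) mod 4 = 2

Answer: 2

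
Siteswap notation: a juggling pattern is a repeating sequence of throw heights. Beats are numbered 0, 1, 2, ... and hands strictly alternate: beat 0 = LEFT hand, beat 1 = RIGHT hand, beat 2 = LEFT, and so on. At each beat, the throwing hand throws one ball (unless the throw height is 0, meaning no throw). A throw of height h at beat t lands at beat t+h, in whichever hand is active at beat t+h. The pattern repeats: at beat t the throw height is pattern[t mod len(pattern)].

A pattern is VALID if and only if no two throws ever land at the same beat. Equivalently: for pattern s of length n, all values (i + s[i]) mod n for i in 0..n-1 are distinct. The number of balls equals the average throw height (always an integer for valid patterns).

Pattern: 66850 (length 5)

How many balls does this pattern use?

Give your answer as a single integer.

Pattern = [6, 6, 8, 5, 0], length n = 5
  position 0: throw height = 6, running sum = 6
  position 1: throw height = 6, running sum = 12
  position 2: throw height = 8, running sum = 20
  position 3: throw height = 5, running sum = 25
  position 4: throw height = 0, running sum = 25
Total sum = 25; balls = sum / n = 25 / 5 = 5

Answer: 5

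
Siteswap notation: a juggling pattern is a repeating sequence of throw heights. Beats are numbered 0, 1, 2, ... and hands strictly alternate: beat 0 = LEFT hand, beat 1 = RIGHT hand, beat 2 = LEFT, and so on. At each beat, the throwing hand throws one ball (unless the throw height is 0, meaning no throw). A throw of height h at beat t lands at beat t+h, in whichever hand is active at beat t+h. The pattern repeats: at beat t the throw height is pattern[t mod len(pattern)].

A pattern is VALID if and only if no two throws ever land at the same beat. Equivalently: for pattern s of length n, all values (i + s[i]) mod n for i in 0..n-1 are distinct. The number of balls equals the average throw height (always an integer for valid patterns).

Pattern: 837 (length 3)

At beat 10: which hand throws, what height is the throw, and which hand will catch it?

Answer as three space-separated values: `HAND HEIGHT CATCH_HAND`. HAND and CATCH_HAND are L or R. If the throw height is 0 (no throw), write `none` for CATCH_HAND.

Answer: L 3 R

Derivation:
Beat 10: 10 mod 2 = 0, so hand = L
Throw height = pattern[10 mod 3] = pattern[1] = 3
Lands at beat 10+3=13, 13 mod 2 = 1, so catch hand = R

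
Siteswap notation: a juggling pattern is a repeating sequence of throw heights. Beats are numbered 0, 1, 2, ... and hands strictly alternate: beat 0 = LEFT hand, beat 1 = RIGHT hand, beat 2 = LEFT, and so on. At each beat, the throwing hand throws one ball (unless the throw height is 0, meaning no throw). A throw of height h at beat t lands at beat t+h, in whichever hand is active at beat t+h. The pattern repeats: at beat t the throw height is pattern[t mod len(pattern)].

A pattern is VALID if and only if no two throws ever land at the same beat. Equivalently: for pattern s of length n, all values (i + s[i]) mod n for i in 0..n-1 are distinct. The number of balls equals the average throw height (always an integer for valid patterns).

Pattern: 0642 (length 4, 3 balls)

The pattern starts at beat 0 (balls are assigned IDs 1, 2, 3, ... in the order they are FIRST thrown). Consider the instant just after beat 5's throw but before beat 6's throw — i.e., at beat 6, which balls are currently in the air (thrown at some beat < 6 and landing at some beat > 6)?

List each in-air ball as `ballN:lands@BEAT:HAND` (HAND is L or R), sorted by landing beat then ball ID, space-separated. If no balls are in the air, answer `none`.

Answer: ball1:lands@7:R ball3:lands@11:R

Derivation:
Beat 1 (R): throw ball1 h=6 -> lands@7:R; in-air after throw: [b1@7:R]
Beat 2 (L): throw ball2 h=4 -> lands@6:L; in-air after throw: [b2@6:L b1@7:R]
Beat 3 (R): throw ball3 h=2 -> lands@5:R; in-air after throw: [b3@5:R b2@6:L b1@7:R]
Beat 5 (R): throw ball3 h=6 -> lands@11:R; in-air after throw: [b2@6:L b1@7:R b3@11:R]
Beat 6 (L): throw ball2 h=4 -> lands@10:L; in-air after throw: [b1@7:R b2@10:L b3@11:R]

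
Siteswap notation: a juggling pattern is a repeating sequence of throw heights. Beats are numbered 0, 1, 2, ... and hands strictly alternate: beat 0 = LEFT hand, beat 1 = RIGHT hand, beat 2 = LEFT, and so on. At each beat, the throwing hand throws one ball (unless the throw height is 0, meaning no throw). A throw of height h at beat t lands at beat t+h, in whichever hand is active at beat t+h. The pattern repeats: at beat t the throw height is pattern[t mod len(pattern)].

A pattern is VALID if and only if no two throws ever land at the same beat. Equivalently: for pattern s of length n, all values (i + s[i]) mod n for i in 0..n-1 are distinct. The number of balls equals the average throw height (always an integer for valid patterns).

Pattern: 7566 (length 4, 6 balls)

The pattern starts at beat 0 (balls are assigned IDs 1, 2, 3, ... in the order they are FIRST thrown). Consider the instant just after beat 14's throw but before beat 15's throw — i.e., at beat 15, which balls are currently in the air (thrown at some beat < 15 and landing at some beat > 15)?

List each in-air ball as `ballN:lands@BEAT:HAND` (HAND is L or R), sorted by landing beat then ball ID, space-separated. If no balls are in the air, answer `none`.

Beat 0 (L): throw ball1 h=7 -> lands@7:R; in-air after throw: [b1@7:R]
Beat 1 (R): throw ball2 h=5 -> lands@6:L; in-air after throw: [b2@6:L b1@7:R]
Beat 2 (L): throw ball3 h=6 -> lands@8:L; in-air after throw: [b2@6:L b1@7:R b3@8:L]
Beat 3 (R): throw ball4 h=6 -> lands@9:R; in-air after throw: [b2@6:L b1@7:R b3@8:L b4@9:R]
Beat 4 (L): throw ball5 h=7 -> lands@11:R; in-air after throw: [b2@6:L b1@7:R b3@8:L b4@9:R b5@11:R]
Beat 5 (R): throw ball6 h=5 -> lands@10:L; in-air after throw: [b2@6:L b1@7:R b3@8:L b4@9:R b6@10:L b5@11:R]
Beat 6 (L): throw ball2 h=6 -> lands@12:L; in-air after throw: [b1@7:R b3@8:L b4@9:R b6@10:L b5@11:R b2@12:L]
Beat 7 (R): throw ball1 h=6 -> lands@13:R; in-air after throw: [b3@8:L b4@9:R b6@10:L b5@11:R b2@12:L b1@13:R]
Beat 8 (L): throw ball3 h=7 -> lands@15:R; in-air after throw: [b4@9:R b6@10:L b5@11:R b2@12:L b1@13:R b3@15:R]
Beat 9 (R): throw ball4 h=5 -> lands@14:L; in-air after throw: [b6@10:L b5@11:R b2@12:L b1@13:R b4@14:L b3@15:R]
Beat 10 (L): throw ball6 h=6 -> lands@16:L; in-air after throw: [b5@11:R b2@12:L b1@13:R b4@14:L b3@15:R b6@16:L]
Beat 11 (R): throw ball5 h=6 -> lands@17:R; in-air after throw: [b2@12:L b1@13:R b4@14:L b3@15:R b6@16:L b5@17:R]
Beat 12 (L): throw ball2 h=7 -> lands@19:R; in-air after throw: [b1@13:R b4@14:L b3@15:R b6@16:L b5@17:R b2@19:R]
Beat 13 (R): throw ball1 h=5 -> lands@18:L; in-air after throw: [b4@14:L b3@15:R b6@16:L b5@17:R b1@18:L b2@19:R]
Beat 14 (L): throw ball4 h=6 -> lands@20:L; in-air after throw: [b3@15:R b6@16:L b5@17:R b1@18:L b2@19:R b4@20:L]
Beat 15 (R): throw ball3 h=6 -> lands@21:R; in-air after throw: [b6@16:L b5@17:R b1@18:L b2@19:R b4@20:L b3@21:R]

Answer: ball6:lands@16:L ball5:lands@17:R ball1:lands@18:L ball2:lands@19:R ball4:lands@20:L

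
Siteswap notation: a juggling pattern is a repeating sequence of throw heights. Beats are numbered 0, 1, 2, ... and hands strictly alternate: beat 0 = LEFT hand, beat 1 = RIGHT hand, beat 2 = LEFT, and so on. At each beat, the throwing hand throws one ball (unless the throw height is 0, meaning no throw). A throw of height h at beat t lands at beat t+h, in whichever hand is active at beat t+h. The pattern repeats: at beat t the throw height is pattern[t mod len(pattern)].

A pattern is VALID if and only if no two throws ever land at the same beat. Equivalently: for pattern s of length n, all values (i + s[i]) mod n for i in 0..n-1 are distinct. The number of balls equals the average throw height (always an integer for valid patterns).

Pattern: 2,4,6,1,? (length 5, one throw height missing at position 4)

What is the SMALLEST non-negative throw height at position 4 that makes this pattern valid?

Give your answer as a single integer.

Answer: 2

Derivation:
i=0: (0 + 2) mod 5 = 2
i=1: (1 + 4) mod 5 = 0
i=2: (2 + 6) mod 5 = 3
i=3: (3 + 1) mod 5 = 4
i=4: s[i]=? (unknown)
Known residues: [0, 2, 3, 4]; need a permutation of 0..4, so missing residue r = 1
Need (4 + s) mod 5 = 1; smallest s = (1 - 4) mod 5 = 2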